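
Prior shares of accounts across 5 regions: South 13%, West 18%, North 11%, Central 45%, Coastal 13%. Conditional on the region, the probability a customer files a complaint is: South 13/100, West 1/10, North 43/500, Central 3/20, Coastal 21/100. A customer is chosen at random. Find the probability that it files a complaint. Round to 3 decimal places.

0.139

Unnormalized posteriors (prior × likelihood):
  South: 0.13 × 0.13 = 0.0169
  West: 0.18 × 0.1 = 0.018
  North: 0.11 × 0.086 = 0.00946
  Central: 0.45 × 0.15 = 0.0675
  Coastal: 0.13 × 0.21 = 0.0273
P(complaint) = 0.0169 + 0.018 + 0.00946 + 0.0675 + 0.0273 = 0.13916 → 0.139.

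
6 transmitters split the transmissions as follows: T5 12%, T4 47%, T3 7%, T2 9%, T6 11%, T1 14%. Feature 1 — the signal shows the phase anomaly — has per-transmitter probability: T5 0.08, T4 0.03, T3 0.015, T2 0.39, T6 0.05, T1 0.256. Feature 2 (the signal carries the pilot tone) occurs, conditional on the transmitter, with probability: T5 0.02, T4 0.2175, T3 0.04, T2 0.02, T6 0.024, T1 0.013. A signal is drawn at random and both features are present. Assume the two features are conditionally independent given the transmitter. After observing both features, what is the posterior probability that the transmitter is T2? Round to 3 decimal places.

By Bayes' rule, posterior ∝ prior × likelihood:
  T5: 0.12 × 0.08 × 0.02 = 0.000192
  T4: 0.47 × 0.03 × 0.2175 = 0.00306675
  T3: 0.07 × 0.015 × 0.04 = 0.000042
  T2: 0.09 × 0.39 × 0.02 = 0.000702
  T6: 0.11 × 0.05 × 0.024 = 0.000132
  T1: 0.14 × 0.256 × 0.013 = 0.00046592
Sum = 0.00460067.
P(T2 | evidence) = 0.000702 / 0.00460067 ≈ 0.153.

0.153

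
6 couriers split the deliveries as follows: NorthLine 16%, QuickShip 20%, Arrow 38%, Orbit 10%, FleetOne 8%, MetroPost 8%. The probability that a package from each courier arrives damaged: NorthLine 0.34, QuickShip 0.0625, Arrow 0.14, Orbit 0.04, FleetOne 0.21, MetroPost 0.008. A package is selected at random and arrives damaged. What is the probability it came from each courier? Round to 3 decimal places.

NorthLine 0.384, QuickShip 0.088, Arrow 0.376, Orbit 0.028, FleetOne 0.119, MetroPost 0.005

By Bayes' rule, posterior ∝ prior × likelihood:
  NorthLine: 0.16 × 0.34 = 0.0544
  QuickShip: 0.2 × 0.0625 = 0.0125
  Arrow: 0.38 × 0.14 = 0.0532
  Orbit: 0.1 × 0.04 = 0.004
  FleetOne: 0.08 × 0.21 = 0.0168
  MetroPost: 0.08 × 0.008 = 0.00064
Total = 0.14154.
P(NorthLine | damaged) = 0.0544/0.14154 ≈ 0.384
P(QuickShip | damaged) = 0.0125/0.14154 ≈ 0.088
P(Arrow | damaged) = 0.0532/0.14154 ≈ 0.376
P(Orbit | damaged) = 0.004/0.14154 ≈ 0.028
P(FleetOne | damaged) = 0.0168/0.14154 ≈ 0.119
P(MetroPost | damaged) = 0.00064/0.14154 ≈ 0.005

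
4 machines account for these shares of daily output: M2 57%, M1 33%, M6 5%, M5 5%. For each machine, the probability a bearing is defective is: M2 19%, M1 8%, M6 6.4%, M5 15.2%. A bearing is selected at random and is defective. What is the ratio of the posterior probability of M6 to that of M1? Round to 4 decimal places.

0.1212

Unnormalized posteriors (prior × likelihood):
  M2: 0.57 × 0.19 = 0.1083
  M1: 0.33 × 0.08 = 0.0264
  M6: 0.05 × 0.064 = 0.0032
  M5: 0.05 × 0.152 = 0.0076
Normalizing constant = 0.1455.
The ratio is 0.0032 / 0.0264 (the normalizer cancels) = 0.1212.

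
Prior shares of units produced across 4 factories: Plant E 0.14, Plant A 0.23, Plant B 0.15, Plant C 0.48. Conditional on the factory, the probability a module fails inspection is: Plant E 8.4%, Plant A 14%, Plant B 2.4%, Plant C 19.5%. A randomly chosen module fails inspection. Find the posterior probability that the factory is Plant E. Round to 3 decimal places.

0.083

Compute prior × likelihood for every hypothesis:
  Plant E: 0.14 × 0.084 = 0.01176
  Plant A: 0.23 × 0.14 = 0.0322
  Plant B: 0.15 × 0.024 = 0.0036
  Plant C: 0.48 × 0.195 = 0.0936
Normalizing constant = 0.14116.
P(Plant E | evidence) = 0.01176 / 0.14116 ≈ 0.083.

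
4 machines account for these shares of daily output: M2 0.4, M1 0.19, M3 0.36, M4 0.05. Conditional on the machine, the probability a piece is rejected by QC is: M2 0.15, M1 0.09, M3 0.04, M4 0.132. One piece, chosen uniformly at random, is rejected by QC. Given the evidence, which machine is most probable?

By Bayes' rule, posterior ∝ prior × likelihood:
  M2: 0.4 × 0.15 = 0.06
  M1: 0.19 × 0.09 = 0.0171
  M3: 0.36 × 0.04 = 0.0144
  M4: 0.05 × 0.132 = 0.0066
Normalizing constant = 0.0981.
Largest term belongs to M2, so M2 is most probable.

M2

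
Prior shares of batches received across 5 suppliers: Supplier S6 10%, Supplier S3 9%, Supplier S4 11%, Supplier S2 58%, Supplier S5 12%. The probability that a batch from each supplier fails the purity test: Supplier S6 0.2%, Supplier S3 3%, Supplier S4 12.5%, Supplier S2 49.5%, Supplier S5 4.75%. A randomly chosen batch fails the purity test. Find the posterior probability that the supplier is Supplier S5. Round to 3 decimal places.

0.018

Compute prior × likelihood for every hypothesis:
  Supplier S6: 0.1 × 0.002 = 0.0002
  Supplier S3: 0.09 × 0.03 = 0.0027
  Supplier S4: 0.11 × 0.125 = 0.01375
  Supplier S2: 0.58 × 0.495 = 0.2871
  Supplier S5: 0.12 × 0.0475 = 0.0057
Total = 0.30945.
P(Supplier S5 | evidence) = 0.0057 / 0.30945 ≈ 0.018.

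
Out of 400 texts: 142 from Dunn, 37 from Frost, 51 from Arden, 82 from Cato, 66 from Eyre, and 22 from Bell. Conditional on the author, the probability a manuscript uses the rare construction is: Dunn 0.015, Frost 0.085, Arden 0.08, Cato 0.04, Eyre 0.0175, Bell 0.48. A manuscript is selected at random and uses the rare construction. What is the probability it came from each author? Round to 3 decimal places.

Dunn 0.087, Frost 0.129, Arden 0.168, Cato 0.135, Eyre 0.047, Bell 0.434

Prior × likelihood for each hypothesis:
  Dunn: 0.355 × 0.015 = 0.005325
  Frost: 0.0925 × 0.085 = 0.0078625
  Arden: 0.1275 × 0.08 = 0.0102
  Cato: 0.205 × 0.04 = 0.0082
  Eyre: 0.165 × 0.0175 = 0.0028875
  Bell: 0.055 × 0.48 = 0.0264
Normalizing constant = 0.060875.
P(Dunn | rare-form) = 0.005325/0.060875 ≈ 0.087
P(Frost | rare-form) = 0.0078625/0.060875 ≈ 0.129
P(Arden | rare-form) = 0.0102/0.060875 ≈ 0.168
P(Cato | rare-form) = 0.0082/0.060875 ≈ 0.135
P(Eyre | rare-form) = 0.0028875/0.060875 ≈ 0.047
P(Bell | rare-form) = 0.0264/0.060875 ≈ 0.434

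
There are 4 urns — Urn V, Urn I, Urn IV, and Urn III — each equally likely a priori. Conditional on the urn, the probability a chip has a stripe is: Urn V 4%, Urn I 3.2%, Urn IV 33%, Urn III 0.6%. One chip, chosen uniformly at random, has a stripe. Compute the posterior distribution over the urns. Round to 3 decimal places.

With a uniform prior (1/4 each), posterior ∝ likelihood:
  Urn V: 0.04
  Urn I: 0.032
  Urn IV: 0.33
  Urn III: 0.006
Sum = 0.408.
P(Urn V | striped) = 0.04/0.408 ≈ 0.098
P(Urn I | striped) = 0.032/0.408 ≈ 0.078
P(Urn IV | striped) = 0.33/0.408 ≈ 0.809
P(Urn III | striped) = 0.006/0.408 ≈ 0.015

Urn V 0.098, Urn I 0.078, Urn IV 0.809, Urn III 0.015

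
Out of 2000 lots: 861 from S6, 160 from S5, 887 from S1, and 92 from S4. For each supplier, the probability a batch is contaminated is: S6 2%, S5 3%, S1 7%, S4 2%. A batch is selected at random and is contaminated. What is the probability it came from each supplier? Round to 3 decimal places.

Prior × likelihood for each hypothesis:
  S6: 0.4305 × 0.02 = 0.00861
  S5: 0.08 × 0.03 = 0.0024
  S1: 0.4435 × 0.07 = 0.031045
  S4: 0.046 × 0.02 = 0.00092
Sum = 0.042975.
P(S6 | contaminated) = 0.00861/0.042975 ≈ 0.200
P(S5 | contaminated) = 0.0024/0.042975 ≈ 0.056
P(S1 | contaminated) = 0.031045/0.042975 ≈ 0.722
P(S4 | contaminated) = 0.00092/0.042975 ≈ 0.021

S6 0.200, S5 0.056, S1 0.722, S4 0.021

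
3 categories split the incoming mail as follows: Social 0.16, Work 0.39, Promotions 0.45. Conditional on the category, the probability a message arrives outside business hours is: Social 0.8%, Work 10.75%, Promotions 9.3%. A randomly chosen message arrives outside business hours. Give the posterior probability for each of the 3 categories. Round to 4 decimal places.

Unnormalized posteriors (prior × likelihood):
  Social: 0.16 × 0.008 = 0.00128
  Work: 0.39 × 0.1075 = 0.041925
  Promotions: 0.45 × 0.093 = 0.04185
Total = 0.085055.
P(Social | off-hours) = 0.00128/0.085055 ≈ 0.0150
P(Work | off-hours) = 0.041925/0.085055 ≈ 0.4929
P(Promotions | off-hours) = 0.04185/0.085055 ≈ 0.4920

Social 0.0150, Work 0.4929, Promotions 0.4920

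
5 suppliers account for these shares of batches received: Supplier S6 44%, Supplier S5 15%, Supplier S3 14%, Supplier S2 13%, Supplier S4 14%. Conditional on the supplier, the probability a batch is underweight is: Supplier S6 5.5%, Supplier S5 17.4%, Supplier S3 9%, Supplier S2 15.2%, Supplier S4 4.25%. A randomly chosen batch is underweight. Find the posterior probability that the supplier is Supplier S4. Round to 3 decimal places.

Prior × likelihood for each hypothesis:
  Supplier S6: 0.44 × 0.055 = 0.0242
  Supplier S5: 0.15 × 0.174 = 0.0261
  Supplier S3: 0.14 × 0.09 = 0.0126
  Supplier S2: 0.13 × 0.152 = 0.01976
  Supplier S4: 0.14 × 0.0425 = 0.00595
Normalizing constant = 0.08861.
P(Supplier S4 | evidence) = 0.00595 / 0.08861 ≈ 0.067.

0.067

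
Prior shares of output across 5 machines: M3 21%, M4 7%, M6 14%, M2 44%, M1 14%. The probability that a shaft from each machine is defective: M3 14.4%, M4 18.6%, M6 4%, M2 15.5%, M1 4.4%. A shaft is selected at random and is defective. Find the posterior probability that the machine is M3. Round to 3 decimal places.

0.245

Prior × likelihood for each hypothesis:
  M3: 0.21 × 0.144 = 0.03024
  M4: 0.07 × 0.186 = 0.01302
  M6: 0.14 × 0.04 = 0.0056
  M2: 0.44 × 0.155 = 0.0682
  M1: 0.14 × 0.044 = 0.00616
Sum = 0.12322.
P(M3 | evidence) = 0.03024 / 0.12322 ≈ 0.245.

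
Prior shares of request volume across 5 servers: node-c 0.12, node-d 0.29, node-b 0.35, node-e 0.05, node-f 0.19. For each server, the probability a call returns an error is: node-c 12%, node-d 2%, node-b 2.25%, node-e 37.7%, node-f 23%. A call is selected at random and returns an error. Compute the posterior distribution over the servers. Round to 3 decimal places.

By Bayes' rule, posterior ∝ prior × likelihood:
  node-c: 0.12 × 0.12 = 0.0144
  node-d: 0.29 × 0.02 = 0.0058
  node-b: 0.35 × 0.0225 = 0.007875
  node-e: 0.05 × 0.377 = 0.01885
  node-f: 0.19 × 0.23 = 0.0437
Sum = 0.090625.
P(node-c | error) = 0.0144/0.090625 ≈ 0.159
P(node-d | error) = 0.0058/0.090625 ≈ 0.064
P(node-b | error) = 0.007875/0.090625 ≈ 0.087
P(node-e | error) = 0.01885/0.090625 ≈ 0.208
P(node-f | error) = 0.0437/0.090625 ≈ 0.482

node-c 0.159, node-d 0.064, node-b 0.087, node-e 0.208, node-f 0.482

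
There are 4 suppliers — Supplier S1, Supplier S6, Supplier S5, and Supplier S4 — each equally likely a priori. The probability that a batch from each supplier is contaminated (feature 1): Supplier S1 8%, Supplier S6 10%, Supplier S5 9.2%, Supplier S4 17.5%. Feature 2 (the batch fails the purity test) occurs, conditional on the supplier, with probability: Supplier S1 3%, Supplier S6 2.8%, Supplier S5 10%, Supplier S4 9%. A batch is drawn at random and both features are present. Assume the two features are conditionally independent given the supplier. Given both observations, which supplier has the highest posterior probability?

Since the prior is uniform, the posterior is proportional to the likelihood:
  Supplier S1: 0.08 × 0.03 = 0.0024
  Supplier S6: 0.1 × 0.028 = 0.0028
  Supplier S5: 0.092 × 0.1 = 0.0092
  Supplier S4: 0.175 × 0.09 = 0.01575
Normalizing constant = 0.03015.
Largest term belongs to Supplier S4, so Supplier S4 is most probable.

Supplier S4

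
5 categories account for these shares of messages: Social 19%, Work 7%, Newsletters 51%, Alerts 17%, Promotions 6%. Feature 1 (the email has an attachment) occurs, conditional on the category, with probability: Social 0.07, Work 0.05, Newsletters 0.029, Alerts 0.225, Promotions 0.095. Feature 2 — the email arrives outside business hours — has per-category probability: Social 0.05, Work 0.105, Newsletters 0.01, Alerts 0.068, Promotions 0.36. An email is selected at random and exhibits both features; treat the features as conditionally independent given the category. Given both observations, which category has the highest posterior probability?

By Bayes' rule, posterior ∝ prior × likelihood:
  Social: 0.19 × 0.07 × 0.05 = 0.000665
  Work: 0.07 × 0.05 × 0.105 = 0.0003675
  Newsletters: 0.51 × 0.029 × 0.01 = 0.0001479
  Alerts: 0.17 × 0.225 × 0.068 = 0.002601
  Promotions: 0.06 × 0.095 × 0.36 = 0.002052
Sum = 0.0058334.
Largest term belongs to Alerts, so Alerts is most probable.

Alerts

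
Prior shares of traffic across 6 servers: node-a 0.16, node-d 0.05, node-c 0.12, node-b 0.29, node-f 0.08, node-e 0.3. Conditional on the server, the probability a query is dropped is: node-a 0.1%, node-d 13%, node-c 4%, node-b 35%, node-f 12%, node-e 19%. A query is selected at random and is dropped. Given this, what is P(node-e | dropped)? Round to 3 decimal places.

0.317

Prior × likelihood for each hypothesis:
  node-a: 0.16 × 0.001 = 0.00016
  node-d: 0.05 × 0.13 = 0.0065
  node-c: 0.12 × 0.04 = 0.0048
  node-b: 0.29 × 0.35 = 0.1015
  node-f: 0.08 × 0.12 = 0.0096
  node-e: 0.3 × 0.19 = 0.057
Sum = 0.17956.
P(node-e | evidence) = 0.057 / 0.17956 ≈ 0.317.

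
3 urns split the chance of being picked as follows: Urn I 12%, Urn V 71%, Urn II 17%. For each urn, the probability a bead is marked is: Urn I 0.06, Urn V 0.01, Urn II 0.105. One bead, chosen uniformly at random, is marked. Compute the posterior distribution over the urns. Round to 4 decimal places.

Unnormalized posteriors (prior × likelihood):
  Urn I: 0.12 × 0.06 = 0.0072
  Urn V: 0.71 × 0.01 = 0.0071
  Urn II: 0.17 × 0.105 = 0.01785
Sum = 0.03215.
P(Urn I | marked) = 0.0072/0.03215 ≈ 0.2240
P(Urn V | marked) = 0.0071/0.03215 ≈ 0.2208
P(Urn II | marked) = 0.01785/0.03215 ≈ 0.5552

Urn I 0.2240, Urn V 0.2208, Urn II 0.5552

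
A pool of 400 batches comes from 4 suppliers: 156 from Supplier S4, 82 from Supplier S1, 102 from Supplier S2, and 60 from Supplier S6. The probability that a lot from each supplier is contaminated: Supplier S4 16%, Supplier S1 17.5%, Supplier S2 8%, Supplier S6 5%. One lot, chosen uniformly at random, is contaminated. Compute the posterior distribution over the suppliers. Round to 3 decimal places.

Unnormalized posteriors (prior × likelihood):
  Supplier S4: 0.39 × 0.16 = 0.0624
  Supplier S1: 0.205 × 0.175 = 0.035875
  Supplier S2: 0.255 × 0.08 = 0.0204
  Supplier S6: 0.15 × 0.05 = 0.0075
Normalizing constant = 0.126175.
P(Supplier S4 | contaminated) = 0.0624/0.126175 ≈ 0.495
P(Supplier S1 | contaminated) = 0.035875/0.126175 ≈ 0.284
P(Supplier S2 | contaminated) = 0.0204/0.126175 ≈ 0.162
P(Supplier S6 | contaminated) = 0.0075/0.126175 ≈ 0.059

Supplier S4 0.495, Supplier S1 0.284, Supplier S2 0.162, Supplier S6 0.059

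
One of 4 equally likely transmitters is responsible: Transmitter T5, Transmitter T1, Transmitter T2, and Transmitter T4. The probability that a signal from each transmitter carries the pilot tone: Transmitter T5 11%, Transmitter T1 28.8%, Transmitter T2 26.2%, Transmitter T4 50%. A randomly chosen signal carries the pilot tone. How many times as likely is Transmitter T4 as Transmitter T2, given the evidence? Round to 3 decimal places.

With a uniform prior (1/4 each), posterior ∝ likelihood:
  Transmitter T5: 0.11
  Transmitter T1: 0.288
  Transmitter T2: 0.262
  Transmitter T4: 0.5
Normalizing constant = 1.16.
The ratio is 0.5 / 0.262 (the normalizer cancels) = 1.908.

1.908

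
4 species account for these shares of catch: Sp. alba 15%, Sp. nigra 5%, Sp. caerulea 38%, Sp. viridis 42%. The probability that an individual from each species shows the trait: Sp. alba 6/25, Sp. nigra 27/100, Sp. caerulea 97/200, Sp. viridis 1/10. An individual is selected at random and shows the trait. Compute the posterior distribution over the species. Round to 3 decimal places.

Sp. alba 0.131, Sp. nigra 0.049, Sp. caerulea 0.668, Sp. viridis 0.152

Prior × likelihood for each hypothesis:
  Sp. alba: 0.15 × 0.24 = 0.036
  Sp. nigra: 0.05 × 0.27 = 0.0135
  Sp. caerulea: 0.38 × 0.485 = 0.1843
  Sp. viridis: 0.42 × 0.1 = 0.042
Normalizing constant = 0.2758.
P(Sp. alba | trait) = 0.036/0.2758 ≈ 0.131
P(Sp. nigra | trait) = 0.0135/0.2758 ≈ 0.049
P(Sp. caerulea | trait) = 0.1843/0.2758 ≈ 0.668
P(Sp. viridis | trait) = 0.042/0.2758 ≈ 0.152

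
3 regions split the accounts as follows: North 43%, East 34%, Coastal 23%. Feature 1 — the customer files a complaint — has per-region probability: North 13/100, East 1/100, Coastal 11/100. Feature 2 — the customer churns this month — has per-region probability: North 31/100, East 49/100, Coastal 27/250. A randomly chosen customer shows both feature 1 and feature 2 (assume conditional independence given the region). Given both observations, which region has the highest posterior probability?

North

Compute prior × likelihood for every hypothesis:
  North: 0.43 × 0.13 × 0.31 = 0.017329
  East: 0.34 × 0.01 × 0.49 = 0.001666
  Coastal: 0.23 × 0.11 × 0.108 = 0.0027324
Sum = 0.0217274.
Largest term belongs to North, so North is most probable.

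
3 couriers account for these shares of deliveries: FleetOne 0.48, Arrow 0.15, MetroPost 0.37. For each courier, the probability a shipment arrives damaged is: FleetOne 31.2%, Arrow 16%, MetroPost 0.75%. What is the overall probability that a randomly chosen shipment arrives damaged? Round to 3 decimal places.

By Bayes' rule, posterior ∝ prior × likelihood:
  FleetOne: 0.48 × 0.312 = 0.14976
  Arrow: 0.15 × 0.16 = 0.024
  MetroPost: 0.37 × 0.0075 = 0.002775
P(damaged) = 0.14976 + 0.024 + 0.002775 = 0.176535 → 0.177.

0.177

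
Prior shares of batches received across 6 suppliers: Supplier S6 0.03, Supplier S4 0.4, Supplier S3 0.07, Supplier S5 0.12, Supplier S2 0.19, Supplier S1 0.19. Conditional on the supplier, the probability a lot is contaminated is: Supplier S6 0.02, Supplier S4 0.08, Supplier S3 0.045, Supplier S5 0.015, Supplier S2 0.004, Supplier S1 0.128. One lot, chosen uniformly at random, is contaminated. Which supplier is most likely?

Supplier S4

Compute prior × likelihood for every hypothesis:
  Supplier S6: 0.03 × 0.02 = 0.0006
  Supplier S4: 0.4 × 0.08 = 0.032
  Supplier S3: 0.07 × 0.045 = 0.00315
  Supplier S5: 0.12 × 0.015 = 0.0018
  Supplier S2: 0.19 × 0.004 = 0.00076
  Supplier S1: 0.19 × 0.128 = 0.02432
Sum = 0.06263.
Largest term belongs to Supplier S4, so Supplier S4 is most probable.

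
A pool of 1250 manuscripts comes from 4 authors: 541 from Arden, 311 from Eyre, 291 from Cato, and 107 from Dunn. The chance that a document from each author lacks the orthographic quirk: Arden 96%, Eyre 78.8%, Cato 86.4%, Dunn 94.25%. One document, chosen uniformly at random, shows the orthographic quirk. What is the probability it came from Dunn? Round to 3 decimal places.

Taking complements, P(quirk | each) = Arden 0.04, Eyre 0.212, Cato 0.136, Dunn 0.0575.
Unnormalized posteriors (prior × likelihood):
  Arden: 0.4328 × 0.04 = 0.017312
  Eyre: 0.2488 × 0.212 = 0.0527456
  Cato: 0.2328 × 0.136 = 0.0316608
  Dunn: 0.0856 × 0.0575 = 0.004922
Total = 0.1066404.
P(Dunn | evidence) = 0.004922 / 0.1066404 ≈ 0.046.

0.046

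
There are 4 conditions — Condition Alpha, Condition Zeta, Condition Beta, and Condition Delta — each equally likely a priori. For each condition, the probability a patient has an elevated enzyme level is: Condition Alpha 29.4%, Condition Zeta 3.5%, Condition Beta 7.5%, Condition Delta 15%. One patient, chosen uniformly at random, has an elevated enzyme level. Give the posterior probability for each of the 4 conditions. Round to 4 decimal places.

With a uniform prior (1/4 each), posterior ∝ likelihood:
  Condition Alpha: 0.294
  Condition Zeta: 0.035
  Condition Beta: 0.075
  Condition Delta: 0.15
Total = 0.554.
P(Condition Alpha | elevated) = 0.294/0.554 ≈ 0.5307
P(Condition Zeta | elevated) = 0.035/0.554 ≈ 0.0632
P(Condition Beta | elevated) = 0.075/0.554 ≈ 0.1354
P(Condition Delta | elevated) = 0.15/0.554 ≈ 0.2708

Condition Alpha 0.5307, Condition Zeta 0.0632, Condition Beta 0.1354, Condition Delta 0.2708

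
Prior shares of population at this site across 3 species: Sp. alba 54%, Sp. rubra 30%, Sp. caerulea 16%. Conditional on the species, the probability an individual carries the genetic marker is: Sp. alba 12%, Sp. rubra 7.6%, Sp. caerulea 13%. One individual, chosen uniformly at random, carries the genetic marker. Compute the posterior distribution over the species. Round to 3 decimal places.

Sp. alba 0.598, Sp. rubra 0.210, Sp. caerulea 0.192

By Bayes' rule, posterior ∝ prior × likelihood:
  Sp. alba: 0.54 × 0.12 = 0.0648
  Sp. rubra: 0.3 × 0.076 = 0.0228
  Sp. caerulea: 0.16 × 0.13 = 0.0208
Sum = 0.1084.
P(Sp. alba | marker) = 0.0648/0.1084 ≈ 0.598
P(Sp. rubra | marker) = 0.0228/0.1084 ≈ 0.210
P(Sp. caerulea | marker) = 0.0208/0.1084 ≈ 0.192
(Check: 0.598+0.210+0.192 = 1.000.)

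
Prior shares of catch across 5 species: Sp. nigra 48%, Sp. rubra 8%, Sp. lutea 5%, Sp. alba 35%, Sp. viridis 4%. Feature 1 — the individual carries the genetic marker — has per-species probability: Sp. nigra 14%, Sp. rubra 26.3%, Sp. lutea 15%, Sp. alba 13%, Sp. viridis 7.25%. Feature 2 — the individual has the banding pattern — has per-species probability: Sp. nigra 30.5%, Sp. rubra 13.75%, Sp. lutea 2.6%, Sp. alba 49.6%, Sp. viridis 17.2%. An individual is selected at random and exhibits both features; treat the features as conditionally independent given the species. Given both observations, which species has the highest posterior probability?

Sp. alba

Prior × likelihood for each hypothesis:
  Sp. nigra: 0.48 × 0.14 × 0.305 = 0.020496
  Sp. rubra: 0.08 × 0.263 × 0.1375 = 0.002893
  Sp. lutea: 0.05 × 0.15 × 0.026 = 0.000195
  Sp. alba: 0.35 × 0.13 × 0.496 = 0.022568
  Sp. viridis: 0.04 × 0.0725 × 0.172 = 0.0004988
Normalizing constant = 0.0466508.
Largest term belongs to Sp. alba, so Sp. alba is most probable.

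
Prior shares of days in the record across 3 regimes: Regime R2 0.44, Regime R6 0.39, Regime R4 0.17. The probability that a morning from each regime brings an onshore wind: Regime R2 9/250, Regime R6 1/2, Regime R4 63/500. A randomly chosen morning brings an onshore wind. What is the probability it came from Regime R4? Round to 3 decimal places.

0.092

By Bayes' rule, posterior ∝ prior × likelihood:
  Regime R2: 0.44 × 0.036 = 0.01584
  Regime R6: 0.39 × 0.5 = 0.195
  Regime R4: 0.17 × 0.126 = 0.02142
Normalizing constant = 0.23226.
P(Regime R4 | evidence) = 0.02142 / 0.23226 ≈ 0.092.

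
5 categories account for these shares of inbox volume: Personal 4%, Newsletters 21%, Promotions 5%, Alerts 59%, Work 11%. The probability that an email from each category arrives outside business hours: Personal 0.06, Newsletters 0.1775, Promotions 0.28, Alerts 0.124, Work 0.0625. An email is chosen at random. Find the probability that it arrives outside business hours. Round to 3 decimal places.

0.134

Unnormalized posteriors (prior × likelihood):
  Personal: 0.04 × 0.06 = 0.0024
  Newsletters: 0.21 × 0.1775 = 0.037275
  Promotions: 0.05 × 0.28 = 0.014
  Alerts: 0.59 × 0.124 = 0.07316
  Work: 0.11 × 0.0625 = 0.006875
P(off-hours) = 0.0024 + 0.037275 + 0.014 + 0.07316 + 0.006875 = 0.13371 → 0.134.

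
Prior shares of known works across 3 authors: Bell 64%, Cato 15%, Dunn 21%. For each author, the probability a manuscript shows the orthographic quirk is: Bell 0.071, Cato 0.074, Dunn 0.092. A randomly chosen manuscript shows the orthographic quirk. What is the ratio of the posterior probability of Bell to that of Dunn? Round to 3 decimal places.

Prior × likelihood for each hypothesis:
  Bell: 0.64 × 0.071 = 0.04544
  Cato: 0.15 × 0.074 = 0.0111
  Dunn: 0.21 × 0.092 = 0.01932
Sum = 0.07586.
The ratio is 0.04544 / 0.01932 (the normalizer cancels) = 2.352.

2.352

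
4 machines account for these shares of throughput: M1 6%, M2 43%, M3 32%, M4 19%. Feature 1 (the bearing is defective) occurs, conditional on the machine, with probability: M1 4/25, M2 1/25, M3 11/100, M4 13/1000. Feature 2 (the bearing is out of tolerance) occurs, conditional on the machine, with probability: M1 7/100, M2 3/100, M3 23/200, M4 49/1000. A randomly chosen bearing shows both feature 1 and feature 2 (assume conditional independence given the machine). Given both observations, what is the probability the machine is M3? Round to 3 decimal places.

Compute prior × likelihood for every hypothesis:
  M1: 0.06 × 0.16 × 0.07 = 0.000672
  M2: 0.43 × 0.04 × 0.03 = 0.000516
  M3: 0.32 × 0.11 × 0.115 = 0.004048
  M4: 0.19 × 0.013 × 0.049 = 0.00012103
Total = 0.00535703.
P(M3 | evidence) = 0.004048 / 0.00535703 ≈ 0.756.

0.756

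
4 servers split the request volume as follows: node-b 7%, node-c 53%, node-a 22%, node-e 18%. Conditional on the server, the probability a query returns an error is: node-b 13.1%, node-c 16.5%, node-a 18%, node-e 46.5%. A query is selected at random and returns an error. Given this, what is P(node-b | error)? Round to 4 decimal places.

Unnormalized posteriors (prior × likelihood):
  node-b: 0.07 × 0.131 = 0.00917
  node-c: 0.53 × 0.165 = 0.08745
  node-a: 0.22 × 0.18 = 0.0396
  node-e: 0.18 × 0.465 = 0.0837
Total = 0.21992.
P(node-b | evidence) = 0.00917 / 0.21992 ≈ 0.0417.

0.0417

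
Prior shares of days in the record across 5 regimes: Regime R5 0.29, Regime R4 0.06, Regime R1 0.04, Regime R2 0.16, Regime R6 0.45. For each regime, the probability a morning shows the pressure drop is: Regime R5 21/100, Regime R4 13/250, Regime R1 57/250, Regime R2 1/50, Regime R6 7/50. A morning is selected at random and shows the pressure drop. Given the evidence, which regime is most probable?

Regime R6

Prior × likelihood for each hypothesis:
  Regime R5: 0.29 × 0.21 = 0.0609
  Regime R4: 0.06 × 0.052 = 0.00312
  Regime R1: 0.04 × 0.228 = 0.00912
  Regime R2: 0.16 × 0.02 = 0.0032
  Regime R6: 0.45 × 0.14 = 0.063
Total = 0.13934.
Largest term belongs to Regime R6, so Regime R6 is most probable.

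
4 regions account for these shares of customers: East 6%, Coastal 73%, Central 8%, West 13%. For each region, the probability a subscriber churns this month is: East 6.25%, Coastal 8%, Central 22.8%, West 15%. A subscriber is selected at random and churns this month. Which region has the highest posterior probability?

Coastal

By Bayes' rule, posterior ∝ prior × likelihood:
  East: 0.06 × 0.0625 = 0.00375
  Coastal: 0.73 × 0.08 = 0.0584
  Central: 0.08 × 0.228 = 0.01824
  West: 0.13 × 0.15 = 0.0195
Normalizing constant = 0.09989.
Largest term belongs to Coastal, so Coastal is most probable.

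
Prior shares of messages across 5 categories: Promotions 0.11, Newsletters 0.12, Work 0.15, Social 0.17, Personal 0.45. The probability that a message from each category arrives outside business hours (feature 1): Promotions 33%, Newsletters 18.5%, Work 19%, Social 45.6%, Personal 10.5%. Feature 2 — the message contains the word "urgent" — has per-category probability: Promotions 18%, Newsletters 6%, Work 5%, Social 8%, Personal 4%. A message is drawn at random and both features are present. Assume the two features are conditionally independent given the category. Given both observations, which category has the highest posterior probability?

Prior × likelihood for each hypothesis:
  Promotions: 0.11 × 0.33 × 0.18 = 0.006534
  Newsletters: 0.12 × 0.185 × 0.06 = 0.001332
  Work: 0.15 × 0.19 × 0.05 = 0.001425
  Social: 0.17 × 0.456 × 0.08 = 0.0062016
  Personal: 0.45 × 0.105 × 0.04 = 0.00189
Total = 0.0173826.
Largest term belongs to Promotions, so Promotions is most probable.

Promotions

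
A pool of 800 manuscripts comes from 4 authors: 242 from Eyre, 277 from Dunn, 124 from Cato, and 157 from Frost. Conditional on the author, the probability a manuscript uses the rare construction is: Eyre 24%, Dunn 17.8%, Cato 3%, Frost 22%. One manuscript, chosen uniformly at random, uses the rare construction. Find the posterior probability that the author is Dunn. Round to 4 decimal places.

0.3385

By Bayes' rule, posterior ∝ prior × likelihood:
  Eyre: 0.3025 × 0.24 = 0.0726
  Dunn: 0.34625 × 0.178 = 0.0616325
  Cato: 0.155 × 0.03 = 0.00465
  Frost: 0.19625 × 0.22 = 0.043175
Sum = 0.1820575.
P(Dunn | evidence) = 0.0616325 / 0.1820575 ≈ 0.3385.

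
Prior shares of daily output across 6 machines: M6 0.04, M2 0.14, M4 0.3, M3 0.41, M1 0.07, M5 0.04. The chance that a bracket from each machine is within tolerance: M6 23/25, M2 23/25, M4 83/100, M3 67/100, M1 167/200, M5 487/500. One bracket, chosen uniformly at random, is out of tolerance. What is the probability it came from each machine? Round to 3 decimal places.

M6 0.015, M2 0.053, M4 0.239, M3 0.634, M1 0.054, M5 0.005

Taking complements, P(oversize | each) = M6 0.08, M2 0.08, M4 0.17, M3 0.33, M1 0.165, M5 0.026.
Unnormalized posteriors (prior × likelihood):
  M6: 0.04 × 0.08 = 0.0032
  M2: 0.14 × 0.08 = 0.0112
  M4: 0.3 × 0.17 = 0.051
  M3: 0.41 × 0.33 = 0.1353
  M1: 0.07 × 0.165 = 0.01155
  M5: 0.04 × 0.026 = 0.00104
Total = 0.21329.
P(M6 | oversize) = 0.0032/0.21329 ≈ 0.015
P(M2 | oversize) = 0.0112/0.21329 ≈ 0.053
P(M4 | oversize) = 0.051/0.21329 ≈ 0.239
P(M3 | oversize) = 0.1353/0.21329 ≈ 0.634
P(M1 | oversize) = 0.01155/0.21329 ≈ 0.054
P(M5 | oversize) = 0.00104/0.21329 ≈ 0.005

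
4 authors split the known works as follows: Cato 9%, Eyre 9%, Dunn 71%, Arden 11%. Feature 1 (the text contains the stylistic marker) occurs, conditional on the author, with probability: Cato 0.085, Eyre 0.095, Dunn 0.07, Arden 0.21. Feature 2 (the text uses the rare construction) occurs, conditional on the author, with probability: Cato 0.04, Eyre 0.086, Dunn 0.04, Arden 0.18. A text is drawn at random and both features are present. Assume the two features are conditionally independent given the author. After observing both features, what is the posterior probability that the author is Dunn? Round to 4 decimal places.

By Bayes' rule, posterior ∝ prior × likelihood:
  Cato: 0.09 × 0.085 × 0.04 = 0.000306
  Eyre: 0.09 × 0.095 × 0.086 = 0.0007353
  Dunn: 0.71 × 0.07 × 0.04 = 0.001988
  Arden: 0.11 × 0.21 × 0.18 = 0.004158
Sum = 0.0071873.
P(Dunn | evidence) = 0.001988 / 0.0071873 ≈ 0.2766.

0.2766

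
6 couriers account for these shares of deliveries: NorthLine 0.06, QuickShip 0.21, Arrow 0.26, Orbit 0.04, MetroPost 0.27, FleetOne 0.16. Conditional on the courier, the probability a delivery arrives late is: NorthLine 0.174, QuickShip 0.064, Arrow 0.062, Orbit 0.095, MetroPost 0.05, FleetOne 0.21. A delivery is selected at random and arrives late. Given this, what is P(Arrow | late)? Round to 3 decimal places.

Unnormalized posteriors (prior × likelihood):
  NorthLine: 0.06 × 0.174 = 0.01044
  QuickShip: 0.21 × 0.064 = 0.01344
  Arrow: 0.26 × 0.062 = 0.01612
  Orbit: 0.04 × 0.095 = 0.0038
  MetroPost: 0.27 × 0.05 = 0.0135
  FleetOne: 0.16 × 0.21 = 0.0336
Total = 0.0909.
P(Arrow | evidence) = 0.01612 / 0.0909 ≈ 0.177.

0.177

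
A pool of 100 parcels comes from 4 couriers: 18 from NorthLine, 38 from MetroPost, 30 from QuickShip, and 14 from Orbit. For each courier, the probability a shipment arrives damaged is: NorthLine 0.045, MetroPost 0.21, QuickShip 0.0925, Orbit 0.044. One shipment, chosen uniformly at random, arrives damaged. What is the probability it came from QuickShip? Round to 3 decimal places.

0.228

By Bayes' rule, posterior ∝ prior × likelihood:
  NorthLine: 0.18 × 0.045 = 0.0081
  MetroPost: 0.38 × 0.21 = 0.0798
  QuickShip: 0.3 × 0.0925 = 0.02775
  Orbit: 0.14 × 0.044 = 0.00616
Total = 0.12181.
P(QuickShip | evidence) = 0.02775 / 0.12181 ≈ 0.228.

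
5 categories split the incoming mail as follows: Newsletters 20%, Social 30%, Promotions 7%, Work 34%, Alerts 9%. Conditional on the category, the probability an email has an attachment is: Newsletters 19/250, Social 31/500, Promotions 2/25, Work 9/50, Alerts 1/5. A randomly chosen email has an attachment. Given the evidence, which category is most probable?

Compute prior × likelihood for every hypothesis:
  Newsletters: 0.2 × 0.076 = 0.0152
  Social: 0.3 × 0.062 = 0.0186
  Promotions: 0.07 × 0.08 = 0.0056
  Work: 0.34 × 0.18 = 0.0612
  Alerts: 0.09 × 0.2 = 0.018
Total = 0.1186.
Largest term belongs to Work, so Work is most probable.

Work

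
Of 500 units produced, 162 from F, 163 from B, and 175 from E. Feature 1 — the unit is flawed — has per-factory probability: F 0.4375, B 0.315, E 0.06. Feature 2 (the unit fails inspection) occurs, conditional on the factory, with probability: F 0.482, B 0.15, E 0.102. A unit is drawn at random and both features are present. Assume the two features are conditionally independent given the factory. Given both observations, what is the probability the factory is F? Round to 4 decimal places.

Unnormalized posteriors (prior × likelihood):
  F: 0.324 × 0.4375 × 0.482 = 0.0683235
  B: 0.326 × 0.315 × 0.15 = 0.0154035
  E: 0.35 × 0.06 × 0.102 = 0.002142
Total = 0.085869.
P(F | evidence) = 0.0683235 / 0.085869 ≈ 0.7957.

0.7957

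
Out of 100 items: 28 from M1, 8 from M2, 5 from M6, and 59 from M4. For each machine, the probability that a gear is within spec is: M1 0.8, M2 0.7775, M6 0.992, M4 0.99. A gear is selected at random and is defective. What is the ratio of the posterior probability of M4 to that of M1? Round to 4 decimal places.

0.1054

Taking complements, P(defective | each) = M1 0.2, M2 0.2225, M6 0.008, M4 0.01.
Prior × likelihood for each hypothesis:
  M1: 0.28 × 0.2 = 0.056
  M2: 0.08 × 0.2225 = 0.0178
  M6: 0.05 × 0.008 = 0.0004
  M4: 0.59 × 0.01 = 0.0059
Sum = 0.0801.
The ratio is 0.0059 / 0.056 (the normalizer cancels) = 0.1054.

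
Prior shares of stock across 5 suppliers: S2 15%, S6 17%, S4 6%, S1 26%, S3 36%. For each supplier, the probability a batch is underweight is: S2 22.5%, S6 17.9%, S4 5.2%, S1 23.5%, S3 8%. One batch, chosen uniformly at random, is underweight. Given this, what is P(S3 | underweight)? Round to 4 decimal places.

By Bayes' rule, posterior ∝ prior × likelihood:
  S2: 0.15 × 0.225 = 0.03375
  S6: 0.17 × 0.179 = 0.03043
  S4: 0.06 × 0.052 = 0.00312
  S1: 0.26 × 0.235 = 0.0611
  S3: 0.36 × 0.08 = 0.0288
Sum = 0.1572.
P(S3 | evidence) = 0.0288 / 0.1572 ≈ 0.1832.

0.1832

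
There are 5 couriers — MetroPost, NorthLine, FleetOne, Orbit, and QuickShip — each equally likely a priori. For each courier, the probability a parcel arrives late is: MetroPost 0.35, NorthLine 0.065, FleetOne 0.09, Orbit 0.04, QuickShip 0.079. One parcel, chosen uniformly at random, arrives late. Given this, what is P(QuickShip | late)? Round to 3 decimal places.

Since the prior is uniform, the posterior is proportional to the likelihood:
  MetroPost: 0.35
  NorthLine: 0.065
  FleetOne: 0.09
  Orbit: 0.04
  QuickShip: 0.079
Sum = 0.624.
P(QuickShip | evidence) = 0.079 / 0.624 ≈ 0.127.

0.127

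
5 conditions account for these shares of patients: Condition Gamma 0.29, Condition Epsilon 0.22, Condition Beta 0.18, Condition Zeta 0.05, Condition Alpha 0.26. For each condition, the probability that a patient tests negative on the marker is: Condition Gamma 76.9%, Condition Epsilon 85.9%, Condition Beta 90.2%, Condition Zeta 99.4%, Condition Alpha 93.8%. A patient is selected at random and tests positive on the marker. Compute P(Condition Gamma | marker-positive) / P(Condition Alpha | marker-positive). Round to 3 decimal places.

Taking complements, P(marker-positive | each) = Condition Gamma 0.231, Condition Epsilon 0.141, Condition Beta 0.098, Condition Zeta 0.006, Condition Alpha 0.062.
Prior × likelihood for each hypothesis:
  Condition Gamma: 0.29 × 0.231 = 0.06699
  Condition Epsilon: 0.22 × 0.141 = 0.03102
  Condition Beta: 0.18 × 0.098 = 0.01764
  Condition Zeta: 0.05 × 0.006 = 0.0003
  Condition Alpha: 0.26 × 0.062 = 0.01612
Sum = 0.13207.
The ratio is 0.06699 / 0.01612 (the normalizer cancels) = 4.156.

4.156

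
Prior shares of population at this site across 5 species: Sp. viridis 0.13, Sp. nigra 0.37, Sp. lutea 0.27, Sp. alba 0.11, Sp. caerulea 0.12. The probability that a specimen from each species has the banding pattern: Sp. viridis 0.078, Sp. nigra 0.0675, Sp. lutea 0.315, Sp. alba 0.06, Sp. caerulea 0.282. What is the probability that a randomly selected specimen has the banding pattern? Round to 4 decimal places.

Prior × likelihood for each hypothesis:
  Sp. viridis: 0.13 × 0.078 = 0.01014
  Sp. nigra: 0.37 × 0.0675 = 0.024975
  Sp. lutea: 0.27 × 0.315 = 0.08505
  Sp. alba: 0.11 × 0.06 = 0.0066
  Sp. caerulea: 0.12 × 0.282 = 0.03384
P(banded) = 0.01014 + 0.024975 + 0.08505 + 0.0066 + 0.03384 = 0.160605 → 0.1606.

0.1606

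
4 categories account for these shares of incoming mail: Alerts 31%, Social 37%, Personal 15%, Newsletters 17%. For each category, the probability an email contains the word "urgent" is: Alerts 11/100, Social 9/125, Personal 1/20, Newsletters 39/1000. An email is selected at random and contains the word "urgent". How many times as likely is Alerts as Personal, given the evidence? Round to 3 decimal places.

Unnormalized posteriors (prior × likelihood):
  Alerts: 0.31 × 0.11 = 0.0341
  Social: 0.37 × 0.072 = 0.02664
  Personal: 0.15 × 0.05 = 0.0075
  Newsletters: 0.17 × 0.039 = 0.00663
Normalizing constant = 0.07487.
The ratio is 0.0341 / 0.0075 (the normalizer cancels) = 4.547.

4.547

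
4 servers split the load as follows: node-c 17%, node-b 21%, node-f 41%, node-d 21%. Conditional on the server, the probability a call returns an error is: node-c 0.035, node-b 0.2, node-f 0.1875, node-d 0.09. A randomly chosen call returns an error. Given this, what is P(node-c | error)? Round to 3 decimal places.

0.041

Unnormalized posteriors (prior × likelihood):
  node-c: 0.17 × 0.035 = 0.00595
  node-b: 0.21 × 0.2 = 0.042
  node-f: 0.41 × 0.1875 = 0.076875
  node-d: 0.21 × 0.09 = 0.0189
Sum = 0.143725.
P(node-c | evidence) = 0.00595 / 0.143725 ≈ 0.041.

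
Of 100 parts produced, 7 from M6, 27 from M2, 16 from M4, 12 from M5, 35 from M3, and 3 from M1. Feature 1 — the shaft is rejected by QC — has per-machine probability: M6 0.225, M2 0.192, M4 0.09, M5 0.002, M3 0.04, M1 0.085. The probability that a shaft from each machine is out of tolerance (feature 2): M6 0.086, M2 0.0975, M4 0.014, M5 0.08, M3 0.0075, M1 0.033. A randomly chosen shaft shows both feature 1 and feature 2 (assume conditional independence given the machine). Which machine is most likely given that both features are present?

Unnormalized posteriors (prior × likelihood):
  M6: 0.07 × 0.225 × 0.086 = 0.0013545
  M2: 0.27 × 0.192 × 0.0975 = 0.0050544
  M4: 0.16 × 0.09 × 0.014 = 0.0002016
  M5: 0.12 × 0.002 × 0.08 = 0.0000192
  M3: 0.35 × 0.04 × 0.0075 = 0.000105
  M1: 0.03 × 0.085 × 0.033 = 0.00008415
Total = 0.00681885.
Largest term belongs to M2, so M2 is most probable.

M2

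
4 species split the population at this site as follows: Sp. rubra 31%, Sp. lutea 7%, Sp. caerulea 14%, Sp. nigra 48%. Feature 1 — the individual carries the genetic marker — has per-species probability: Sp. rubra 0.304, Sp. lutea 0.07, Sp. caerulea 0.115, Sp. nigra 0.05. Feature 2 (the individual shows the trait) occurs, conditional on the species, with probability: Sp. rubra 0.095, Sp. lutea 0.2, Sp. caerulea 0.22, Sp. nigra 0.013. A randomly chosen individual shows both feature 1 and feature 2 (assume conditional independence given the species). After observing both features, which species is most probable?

Unnormalized posteriors (prior × likelihood):
  Sp. rubra: 0.31 × 0.304 × 0.095 = 0.0089528
  Sp. lutea: 0.07 × 0.07 × 0.2 = 0.00098
  Sp. caerulea: 0.14 × 0.115 × 0.22 = 0.003542
  Sp. nigra: 0.48 × 0.05 × 0.013 = 0.000312
Total = 0.0137868.
Largest term belongs to Sp. rubra, so Sp. rubra is most probable.

Sp. rubra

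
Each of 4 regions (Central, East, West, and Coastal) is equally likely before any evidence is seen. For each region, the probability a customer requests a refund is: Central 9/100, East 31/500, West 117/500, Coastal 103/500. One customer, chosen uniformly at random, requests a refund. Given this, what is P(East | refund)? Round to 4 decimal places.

0.1047

With a uniform prior (1/4 each), posterior ∝ likelihood:
  Central: 0.09
  East: 0.062
  West: 0.234
  Coastal: 0.206
Sum = 0.592.
P(East | evidence) = 0.062 / 0.592 ≈ 0.1047.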